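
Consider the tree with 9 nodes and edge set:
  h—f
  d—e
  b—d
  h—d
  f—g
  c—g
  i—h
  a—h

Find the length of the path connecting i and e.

Walking from i: i–h–d–e. Length 3.

3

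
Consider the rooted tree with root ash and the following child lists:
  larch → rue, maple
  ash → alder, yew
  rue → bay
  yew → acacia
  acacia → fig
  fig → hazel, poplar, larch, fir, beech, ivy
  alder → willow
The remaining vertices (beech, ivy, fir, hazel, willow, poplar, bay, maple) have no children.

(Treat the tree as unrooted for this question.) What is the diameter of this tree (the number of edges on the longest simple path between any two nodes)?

BFS from willow reaches bay last, at distance 8; BFS from bay confirms no node is farther.
Path: willow – alder – ash – yew – acacia – fig – larch – rue – bay.

8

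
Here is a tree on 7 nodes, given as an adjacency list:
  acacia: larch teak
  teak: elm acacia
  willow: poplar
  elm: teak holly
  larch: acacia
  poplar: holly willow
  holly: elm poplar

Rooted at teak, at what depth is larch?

Climbing from larch to the root: larch – acacia – teak. That's 2 steps.

2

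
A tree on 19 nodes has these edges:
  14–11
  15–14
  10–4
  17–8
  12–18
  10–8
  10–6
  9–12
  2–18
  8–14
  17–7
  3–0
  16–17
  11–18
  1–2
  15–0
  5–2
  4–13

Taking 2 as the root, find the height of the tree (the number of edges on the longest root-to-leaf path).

7

13 sits deepest: 2-18-11-14-8-10-4-13 — 7 edges from the root.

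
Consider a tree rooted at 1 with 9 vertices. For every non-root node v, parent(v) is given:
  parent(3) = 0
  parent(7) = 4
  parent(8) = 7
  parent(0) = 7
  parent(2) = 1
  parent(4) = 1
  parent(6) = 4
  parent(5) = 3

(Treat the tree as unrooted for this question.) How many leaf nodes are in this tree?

Exactly 4 nodes have a single neighbour: 2, 5, 6, 8.

4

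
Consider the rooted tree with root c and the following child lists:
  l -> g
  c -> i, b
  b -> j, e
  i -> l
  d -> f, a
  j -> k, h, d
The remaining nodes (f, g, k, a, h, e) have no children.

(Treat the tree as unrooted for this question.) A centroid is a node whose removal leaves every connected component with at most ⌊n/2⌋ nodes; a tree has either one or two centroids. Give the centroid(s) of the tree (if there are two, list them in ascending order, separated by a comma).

Removing j splits the tree into components of sizes 6, 3, 1, 1; the largest is 6 ≤ ⌊12/2⌋ = 6.
b is adjacent to j and is also a centroid (the largest component after removing it is likewise 6).

b, j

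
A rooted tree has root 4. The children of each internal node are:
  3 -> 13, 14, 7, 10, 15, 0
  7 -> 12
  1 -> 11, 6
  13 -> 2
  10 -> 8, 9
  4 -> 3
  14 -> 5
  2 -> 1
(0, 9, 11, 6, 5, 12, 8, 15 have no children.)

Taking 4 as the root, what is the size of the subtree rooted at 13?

13's subtree: {13, 2, 1, 6, 11}, size 5.

5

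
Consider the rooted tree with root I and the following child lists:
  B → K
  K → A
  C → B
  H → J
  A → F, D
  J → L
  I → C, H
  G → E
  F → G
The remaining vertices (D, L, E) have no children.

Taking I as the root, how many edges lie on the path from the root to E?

7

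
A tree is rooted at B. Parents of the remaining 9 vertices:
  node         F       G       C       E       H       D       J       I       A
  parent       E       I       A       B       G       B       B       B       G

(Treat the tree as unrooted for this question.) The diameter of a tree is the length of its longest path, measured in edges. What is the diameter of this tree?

6

BFS from F reaches C last, at distance 6; BFS from C confirms no node is farther.
Path: F–E–B–I–G–A–C.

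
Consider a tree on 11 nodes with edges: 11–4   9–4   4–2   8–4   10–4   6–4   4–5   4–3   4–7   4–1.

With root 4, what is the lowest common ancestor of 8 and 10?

Ancestors of 8 (toward the root): 8, 4.
Ancestors of 10: 10, 4.
The deepest node appearing in both lists is 4.

4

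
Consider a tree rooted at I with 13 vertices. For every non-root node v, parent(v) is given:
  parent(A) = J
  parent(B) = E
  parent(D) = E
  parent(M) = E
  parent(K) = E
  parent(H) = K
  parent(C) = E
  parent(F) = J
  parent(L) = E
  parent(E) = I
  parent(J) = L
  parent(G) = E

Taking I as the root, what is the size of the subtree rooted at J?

3

Descendants of J (including itself): J, A, F. That's 3.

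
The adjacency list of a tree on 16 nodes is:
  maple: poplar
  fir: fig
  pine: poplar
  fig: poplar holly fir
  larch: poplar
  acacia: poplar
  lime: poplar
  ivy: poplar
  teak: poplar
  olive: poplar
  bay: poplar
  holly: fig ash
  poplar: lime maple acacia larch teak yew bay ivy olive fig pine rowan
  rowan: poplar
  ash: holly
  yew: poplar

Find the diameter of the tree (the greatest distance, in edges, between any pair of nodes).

BFS from ash reaches pine last, at distance 4; BFS from pine confirms no node is farther.
Path: ash–holly–fig–poplar–pine.

4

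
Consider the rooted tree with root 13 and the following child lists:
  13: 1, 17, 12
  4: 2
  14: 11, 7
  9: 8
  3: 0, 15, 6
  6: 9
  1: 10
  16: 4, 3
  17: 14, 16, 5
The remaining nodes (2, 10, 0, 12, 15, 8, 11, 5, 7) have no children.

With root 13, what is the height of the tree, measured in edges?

6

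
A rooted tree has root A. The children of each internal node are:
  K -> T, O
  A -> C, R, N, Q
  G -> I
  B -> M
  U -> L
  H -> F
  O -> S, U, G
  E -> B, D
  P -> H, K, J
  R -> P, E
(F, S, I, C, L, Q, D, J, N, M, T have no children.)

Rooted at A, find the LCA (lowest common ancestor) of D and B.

D's ancestor chain is D, E, R, A and B's is B, E, R, A; they first meet at E.

E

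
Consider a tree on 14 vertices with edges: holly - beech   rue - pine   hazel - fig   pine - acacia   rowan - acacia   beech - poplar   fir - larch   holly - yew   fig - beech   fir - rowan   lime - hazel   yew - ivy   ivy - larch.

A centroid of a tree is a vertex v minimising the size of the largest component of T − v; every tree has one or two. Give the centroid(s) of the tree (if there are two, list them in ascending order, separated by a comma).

Delete ivy: the remaining components have sizes 7, 6. Max 7 ≤ 7, so ivy is a centroid.
Its neighbour yew also leaves a largest component of size 7, so both are centroids.

ivy, yew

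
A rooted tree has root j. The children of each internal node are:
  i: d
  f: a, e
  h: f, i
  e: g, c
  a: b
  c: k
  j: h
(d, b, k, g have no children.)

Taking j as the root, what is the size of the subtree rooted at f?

7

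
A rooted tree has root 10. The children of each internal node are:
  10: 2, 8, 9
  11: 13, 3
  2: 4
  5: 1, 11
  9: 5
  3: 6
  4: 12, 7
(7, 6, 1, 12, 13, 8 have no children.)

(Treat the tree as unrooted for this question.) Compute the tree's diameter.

BFS from 7 reaches 6 last, at distance 8; BFS from 6 confirms no node is farther.
Path: 7 – 4 – 2 – 10 – 9 – 5 – 11 – 3 – 6.

8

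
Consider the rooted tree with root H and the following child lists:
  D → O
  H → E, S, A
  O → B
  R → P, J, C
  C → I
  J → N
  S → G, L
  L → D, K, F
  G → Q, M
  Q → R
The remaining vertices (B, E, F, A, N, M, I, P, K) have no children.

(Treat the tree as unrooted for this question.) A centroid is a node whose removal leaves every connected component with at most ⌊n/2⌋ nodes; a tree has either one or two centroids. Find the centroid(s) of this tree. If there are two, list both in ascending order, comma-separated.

S

Delete S: the remaining components have sizes 9, 6, 3. Max 9 ≤ 9, so S is a centroid.
Every other node leaves some component of size > 9, so the centroid is unique.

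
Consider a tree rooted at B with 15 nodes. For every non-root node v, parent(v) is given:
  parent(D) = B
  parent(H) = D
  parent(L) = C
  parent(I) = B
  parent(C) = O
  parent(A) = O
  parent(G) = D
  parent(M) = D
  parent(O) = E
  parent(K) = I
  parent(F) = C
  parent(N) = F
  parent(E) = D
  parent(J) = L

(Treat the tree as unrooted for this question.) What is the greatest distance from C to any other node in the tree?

6

A farthest node from C is K.
The path C – O – E – D – B – I – K has 6 edges.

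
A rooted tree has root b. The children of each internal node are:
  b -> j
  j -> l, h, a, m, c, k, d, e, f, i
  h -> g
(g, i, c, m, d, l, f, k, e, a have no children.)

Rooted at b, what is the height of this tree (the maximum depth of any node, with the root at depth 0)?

3

A deepest node is g, reached by b – j – h – g.
That path has 3 edges, so the height is 3.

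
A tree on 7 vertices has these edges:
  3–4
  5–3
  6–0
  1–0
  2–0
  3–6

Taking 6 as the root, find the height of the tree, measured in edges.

2

The longest root-to-leaf path is 6–3–5 (2 edges).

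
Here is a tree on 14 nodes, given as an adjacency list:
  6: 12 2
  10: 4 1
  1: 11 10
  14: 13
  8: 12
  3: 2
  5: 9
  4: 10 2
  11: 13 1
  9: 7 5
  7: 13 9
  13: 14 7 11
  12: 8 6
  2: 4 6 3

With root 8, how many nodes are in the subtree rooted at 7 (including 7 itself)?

3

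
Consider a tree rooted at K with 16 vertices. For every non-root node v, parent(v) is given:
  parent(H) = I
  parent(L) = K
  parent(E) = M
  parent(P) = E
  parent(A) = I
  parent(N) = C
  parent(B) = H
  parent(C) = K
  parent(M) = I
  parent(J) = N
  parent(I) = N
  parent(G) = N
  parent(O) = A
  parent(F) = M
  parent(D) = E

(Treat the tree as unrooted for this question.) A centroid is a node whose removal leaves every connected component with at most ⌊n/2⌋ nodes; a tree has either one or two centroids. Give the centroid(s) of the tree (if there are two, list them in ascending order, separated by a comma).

I

Delete I: the remaining components have sizes 6, 5, 2, 2. Max 6 ≤ 8, so I is a centroid.
Every other node leaves some component of size > 8, so the centroid is unique.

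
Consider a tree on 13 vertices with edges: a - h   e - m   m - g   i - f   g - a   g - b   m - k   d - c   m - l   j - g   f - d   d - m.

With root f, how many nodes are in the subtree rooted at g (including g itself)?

5

g's subtree: {g, j, a, b, h}, size 5.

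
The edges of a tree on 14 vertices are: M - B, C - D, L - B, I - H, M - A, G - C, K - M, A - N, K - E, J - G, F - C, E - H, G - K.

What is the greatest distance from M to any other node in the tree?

4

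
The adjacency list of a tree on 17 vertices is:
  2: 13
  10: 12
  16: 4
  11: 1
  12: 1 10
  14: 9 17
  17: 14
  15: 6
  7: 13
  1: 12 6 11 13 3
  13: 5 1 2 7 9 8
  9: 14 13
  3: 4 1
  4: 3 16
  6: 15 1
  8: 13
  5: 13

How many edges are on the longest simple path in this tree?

7

A longest path is 17 - 14 - 9 - 13 - 1 - 3 - 4 - 16, with 7 edges.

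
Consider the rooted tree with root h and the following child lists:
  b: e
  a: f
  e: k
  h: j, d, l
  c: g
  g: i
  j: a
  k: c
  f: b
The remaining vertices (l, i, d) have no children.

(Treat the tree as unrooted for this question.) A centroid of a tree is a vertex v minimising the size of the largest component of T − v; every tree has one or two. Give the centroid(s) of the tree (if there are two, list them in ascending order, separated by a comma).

Removing f splits the tree into components of sizes 6, 5; the largest is 6 ≤ ⌊12/2⌋ = 6.
Its neighbour b also leaves a largest component of size 6, so both are centroids.

b, f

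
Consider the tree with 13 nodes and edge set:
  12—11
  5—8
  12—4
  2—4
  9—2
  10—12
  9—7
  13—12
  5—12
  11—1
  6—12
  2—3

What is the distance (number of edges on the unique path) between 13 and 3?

4

The path is 13–12–4–2–3, which has 4 edges.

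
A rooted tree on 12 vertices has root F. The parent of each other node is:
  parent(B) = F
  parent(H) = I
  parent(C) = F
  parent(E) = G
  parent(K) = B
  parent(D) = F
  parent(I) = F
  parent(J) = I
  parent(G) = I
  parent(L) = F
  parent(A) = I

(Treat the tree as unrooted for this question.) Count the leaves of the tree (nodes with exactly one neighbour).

The leaves are A, C, D, E, H, J, K, L.
That is 8 leaves.

8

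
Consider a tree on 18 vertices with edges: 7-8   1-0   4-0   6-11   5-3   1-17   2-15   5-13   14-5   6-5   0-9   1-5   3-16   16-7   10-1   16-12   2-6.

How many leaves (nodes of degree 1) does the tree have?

Degree-1 nodes: 4, 8, 9, 10, 11, 12, 13, 14, 15, 17 — 10 of them.

10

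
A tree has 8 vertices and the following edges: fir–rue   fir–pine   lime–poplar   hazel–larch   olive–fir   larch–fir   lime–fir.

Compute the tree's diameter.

A longest path is poplar–lime–fir–larch–hazel, with 4 edges.

4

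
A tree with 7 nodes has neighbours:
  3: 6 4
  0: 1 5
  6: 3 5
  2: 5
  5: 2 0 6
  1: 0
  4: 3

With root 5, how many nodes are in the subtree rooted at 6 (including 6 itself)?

Descendants of 6 (including itself): 6, 3, 4. That's 3.

3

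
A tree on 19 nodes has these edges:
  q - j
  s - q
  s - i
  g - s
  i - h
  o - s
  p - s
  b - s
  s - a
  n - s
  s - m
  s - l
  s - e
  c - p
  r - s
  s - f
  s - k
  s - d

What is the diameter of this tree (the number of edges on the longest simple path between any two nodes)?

4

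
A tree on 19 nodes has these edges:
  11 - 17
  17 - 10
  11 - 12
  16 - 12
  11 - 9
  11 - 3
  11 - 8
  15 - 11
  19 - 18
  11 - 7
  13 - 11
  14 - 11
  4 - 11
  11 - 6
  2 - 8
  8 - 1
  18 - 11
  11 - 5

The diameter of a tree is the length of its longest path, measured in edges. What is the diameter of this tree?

4

Starting from 1, a farthest node is 16 at distance 4.
One longest path: 1 - 8 - 11 - 12 - 16.
So the diameter is 4.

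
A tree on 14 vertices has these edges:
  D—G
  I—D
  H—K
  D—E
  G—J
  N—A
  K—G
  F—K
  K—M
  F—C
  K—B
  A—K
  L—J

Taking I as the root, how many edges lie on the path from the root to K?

Path from I to K: I → D → G → K, which has 3 edges.

3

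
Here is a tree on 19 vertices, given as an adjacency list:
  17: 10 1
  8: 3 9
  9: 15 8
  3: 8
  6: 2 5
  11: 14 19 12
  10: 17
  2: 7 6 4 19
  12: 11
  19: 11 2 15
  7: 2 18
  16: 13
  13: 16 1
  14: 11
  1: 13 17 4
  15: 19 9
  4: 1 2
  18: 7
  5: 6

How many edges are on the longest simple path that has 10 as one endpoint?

9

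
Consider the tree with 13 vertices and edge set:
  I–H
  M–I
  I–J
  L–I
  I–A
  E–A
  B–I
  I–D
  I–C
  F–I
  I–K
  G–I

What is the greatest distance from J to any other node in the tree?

3

A farthest node from J is E.
The path J-I-A-E has 3 edges.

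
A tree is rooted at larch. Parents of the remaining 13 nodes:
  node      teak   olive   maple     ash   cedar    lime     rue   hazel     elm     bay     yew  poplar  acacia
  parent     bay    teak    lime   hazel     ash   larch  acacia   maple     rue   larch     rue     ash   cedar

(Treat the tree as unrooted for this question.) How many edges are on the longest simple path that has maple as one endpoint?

6

A farthest node from maple is yew (elm also at distance 6).
The path maple-hazel-ash-cedar-acacia-rue-yew has 6 edges.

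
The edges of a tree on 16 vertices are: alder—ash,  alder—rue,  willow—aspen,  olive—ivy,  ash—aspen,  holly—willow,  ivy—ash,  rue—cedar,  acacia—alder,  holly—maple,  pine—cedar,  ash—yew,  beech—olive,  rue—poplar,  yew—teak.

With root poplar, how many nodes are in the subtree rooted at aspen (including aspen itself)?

Descendants of aspen (including itself): aspen, willow, holly, maple. That's 4.

4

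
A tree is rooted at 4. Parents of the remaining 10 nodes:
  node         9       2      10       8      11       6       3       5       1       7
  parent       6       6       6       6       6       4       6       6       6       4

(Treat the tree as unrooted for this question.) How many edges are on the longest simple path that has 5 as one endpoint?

A farthest node from 5 is 7.
The path 5–6–4–7 has 3 edges.

3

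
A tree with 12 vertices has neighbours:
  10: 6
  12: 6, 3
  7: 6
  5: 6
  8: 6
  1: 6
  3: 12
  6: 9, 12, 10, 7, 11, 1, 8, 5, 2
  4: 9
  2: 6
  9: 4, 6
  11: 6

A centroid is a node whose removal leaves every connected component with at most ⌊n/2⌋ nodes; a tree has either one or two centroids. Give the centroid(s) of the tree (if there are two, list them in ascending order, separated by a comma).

If 6 is removed the pieces have sizes 2, 2, 1, 1, 1, 1, 1, 1, 1, all ≤ ⌊12/2⌋ = 6.
No neighbour of 6 does as well, so 6 is the unique centroid.

6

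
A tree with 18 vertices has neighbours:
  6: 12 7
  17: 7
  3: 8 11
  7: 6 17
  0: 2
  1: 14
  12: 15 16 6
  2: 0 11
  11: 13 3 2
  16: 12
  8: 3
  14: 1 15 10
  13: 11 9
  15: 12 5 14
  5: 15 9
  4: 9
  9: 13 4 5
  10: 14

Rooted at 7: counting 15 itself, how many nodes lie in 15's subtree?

13

Descendants of 15 (including itself): 15, 5, 14, 9, 1, 10, 13, 4, 11, 2, 3, 0, 8. That's 13.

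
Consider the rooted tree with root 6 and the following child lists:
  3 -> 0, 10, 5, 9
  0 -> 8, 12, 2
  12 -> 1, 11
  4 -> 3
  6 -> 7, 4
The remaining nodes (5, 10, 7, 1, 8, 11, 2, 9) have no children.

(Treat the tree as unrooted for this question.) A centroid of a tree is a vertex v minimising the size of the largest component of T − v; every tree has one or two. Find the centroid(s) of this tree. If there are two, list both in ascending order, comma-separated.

3

Removing 3 splits the tree into components of sizes 6, 3, 1, 1, 1; the largest is 6 ≤ ⌊13/2⌋ = 6.
Every other node leaves some component of size > 6, so the centroid is unique.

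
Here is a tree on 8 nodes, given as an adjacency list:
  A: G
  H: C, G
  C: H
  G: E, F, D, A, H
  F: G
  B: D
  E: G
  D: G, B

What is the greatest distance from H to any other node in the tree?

3

A farthest node from H is B.
The path H–G–D–B has 3 edges.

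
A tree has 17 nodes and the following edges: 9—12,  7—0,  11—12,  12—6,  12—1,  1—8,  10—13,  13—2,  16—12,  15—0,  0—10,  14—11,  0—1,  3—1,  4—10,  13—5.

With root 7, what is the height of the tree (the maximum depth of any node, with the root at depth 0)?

14 sits deepest: 7-0-1-12-11-14 — 5 edges from the root.

5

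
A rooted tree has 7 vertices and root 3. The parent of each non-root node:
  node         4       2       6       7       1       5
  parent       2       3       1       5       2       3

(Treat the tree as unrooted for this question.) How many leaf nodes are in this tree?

3

Degree-1 nodes: 4, 6, 7 — 3 of them.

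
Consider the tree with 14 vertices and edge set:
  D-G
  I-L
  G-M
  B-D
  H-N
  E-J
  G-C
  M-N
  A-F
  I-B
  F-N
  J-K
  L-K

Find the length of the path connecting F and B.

5

Walking from F: F - N - M - G - D - B. Length 5.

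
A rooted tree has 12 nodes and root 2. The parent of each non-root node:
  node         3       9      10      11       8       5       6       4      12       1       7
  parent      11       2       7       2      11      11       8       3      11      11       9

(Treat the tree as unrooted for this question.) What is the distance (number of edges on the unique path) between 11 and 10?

4

Walking from 11: 11 – 2 – 9 – 7 – 10. Length 4.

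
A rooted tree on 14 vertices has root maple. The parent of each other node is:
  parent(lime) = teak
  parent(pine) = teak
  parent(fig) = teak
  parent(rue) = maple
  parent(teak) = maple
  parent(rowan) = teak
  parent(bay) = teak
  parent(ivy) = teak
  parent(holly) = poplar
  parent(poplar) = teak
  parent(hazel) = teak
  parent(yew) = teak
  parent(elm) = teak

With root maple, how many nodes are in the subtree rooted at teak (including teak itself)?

12

teak's subtree: {teak, poplar, lime, pine, yew, rowan, ivy, bay, hazel, elm, fig, holly}, size 12.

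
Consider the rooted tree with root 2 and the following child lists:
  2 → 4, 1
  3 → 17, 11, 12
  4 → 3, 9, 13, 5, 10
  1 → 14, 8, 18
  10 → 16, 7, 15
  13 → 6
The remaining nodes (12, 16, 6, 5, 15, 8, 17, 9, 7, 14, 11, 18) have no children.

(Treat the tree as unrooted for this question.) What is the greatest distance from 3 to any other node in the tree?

4

The node farthest from 3 is 14 (8, 18 also at distance 4), via 3–4–2–1–14 — 4 edges.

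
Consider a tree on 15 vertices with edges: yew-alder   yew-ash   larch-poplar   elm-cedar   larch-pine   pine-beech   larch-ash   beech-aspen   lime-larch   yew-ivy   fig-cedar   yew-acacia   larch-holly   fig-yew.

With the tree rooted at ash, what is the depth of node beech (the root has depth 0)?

Path from ash to beech: ash–larch–pine–beech, which has 3 edges.

3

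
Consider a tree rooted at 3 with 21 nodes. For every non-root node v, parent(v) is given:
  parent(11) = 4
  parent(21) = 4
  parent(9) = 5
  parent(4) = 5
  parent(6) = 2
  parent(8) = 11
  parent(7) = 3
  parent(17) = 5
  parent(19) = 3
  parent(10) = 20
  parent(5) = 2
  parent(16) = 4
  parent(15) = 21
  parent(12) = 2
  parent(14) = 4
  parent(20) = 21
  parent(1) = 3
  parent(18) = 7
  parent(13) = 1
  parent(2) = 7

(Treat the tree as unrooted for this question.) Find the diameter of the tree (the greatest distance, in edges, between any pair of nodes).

9

Starting from 13, a farthest node is 10 at distance 9.
One longest path: 13 – 1 – 3 – 7 – 2 – 5 – 4 – 21 – 20 – 10.
So the diameter is 9.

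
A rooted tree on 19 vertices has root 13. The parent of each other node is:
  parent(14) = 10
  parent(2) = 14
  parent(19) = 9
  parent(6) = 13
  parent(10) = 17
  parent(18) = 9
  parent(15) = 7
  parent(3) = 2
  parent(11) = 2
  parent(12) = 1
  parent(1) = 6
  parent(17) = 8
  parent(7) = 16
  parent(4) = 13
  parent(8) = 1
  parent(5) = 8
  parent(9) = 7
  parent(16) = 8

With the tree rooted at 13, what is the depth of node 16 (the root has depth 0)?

Path from 13 to 16: 13–6–1–8–16, which has 4 edges.

4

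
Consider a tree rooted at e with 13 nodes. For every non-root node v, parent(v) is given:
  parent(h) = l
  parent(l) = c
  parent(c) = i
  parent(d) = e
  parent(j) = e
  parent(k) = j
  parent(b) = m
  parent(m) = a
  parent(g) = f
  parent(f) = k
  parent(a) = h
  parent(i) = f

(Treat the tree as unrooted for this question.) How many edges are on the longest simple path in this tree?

A longest path is d-e-j-k-f-i-c-l-h-a-m-b, with 11 edges.

11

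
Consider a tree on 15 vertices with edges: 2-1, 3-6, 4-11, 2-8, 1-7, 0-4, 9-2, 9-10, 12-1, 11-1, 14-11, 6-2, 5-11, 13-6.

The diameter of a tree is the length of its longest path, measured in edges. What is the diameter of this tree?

6

Starting from 0, a farthest node is 3 at distance 6.
One longest path: 0–4–11–1–2–6–3.
So the diameter is 6.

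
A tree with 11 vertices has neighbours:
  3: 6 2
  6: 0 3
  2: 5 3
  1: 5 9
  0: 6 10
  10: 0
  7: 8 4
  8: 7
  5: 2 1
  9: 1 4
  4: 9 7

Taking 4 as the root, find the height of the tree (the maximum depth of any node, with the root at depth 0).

8

10 sits deepest: 4–9–1–5–2–3–6–0–10 — 8 edges from the root.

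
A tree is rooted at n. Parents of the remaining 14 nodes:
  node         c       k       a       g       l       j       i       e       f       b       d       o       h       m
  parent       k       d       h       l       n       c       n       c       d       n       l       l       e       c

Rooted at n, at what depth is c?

Climbing from c to the root: c → k → d → l → n. That's 4 steps.

4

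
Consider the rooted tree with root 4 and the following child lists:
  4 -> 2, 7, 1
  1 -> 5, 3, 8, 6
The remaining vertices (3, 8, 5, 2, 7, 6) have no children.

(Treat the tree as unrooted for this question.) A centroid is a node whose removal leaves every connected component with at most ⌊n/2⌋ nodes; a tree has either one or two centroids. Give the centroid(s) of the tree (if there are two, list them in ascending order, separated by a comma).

Removing 1 splits the tree into components of sizes 3, 1, 1, 1, 1; the largest is 3 ≤ ⌊8/2⌋ = 4.
No neighbour of 1 does as well, so 1 is the unique centroid.

1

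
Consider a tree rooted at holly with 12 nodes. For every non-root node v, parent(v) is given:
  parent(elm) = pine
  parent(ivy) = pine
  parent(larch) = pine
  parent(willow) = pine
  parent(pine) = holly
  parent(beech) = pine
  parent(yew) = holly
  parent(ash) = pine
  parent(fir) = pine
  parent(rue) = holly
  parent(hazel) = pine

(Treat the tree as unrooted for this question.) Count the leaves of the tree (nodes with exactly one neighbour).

10

Exactly 10 nodes have a single neighbour: ash, beech, elm, fir, hazel, ivy, larch, rue, willow, yew.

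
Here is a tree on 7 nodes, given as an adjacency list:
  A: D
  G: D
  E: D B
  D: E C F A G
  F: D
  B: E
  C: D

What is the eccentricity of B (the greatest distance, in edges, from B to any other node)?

Distances from B peak at 3, attained at F (A, C, G also at distance 3).
B–E–D–F

3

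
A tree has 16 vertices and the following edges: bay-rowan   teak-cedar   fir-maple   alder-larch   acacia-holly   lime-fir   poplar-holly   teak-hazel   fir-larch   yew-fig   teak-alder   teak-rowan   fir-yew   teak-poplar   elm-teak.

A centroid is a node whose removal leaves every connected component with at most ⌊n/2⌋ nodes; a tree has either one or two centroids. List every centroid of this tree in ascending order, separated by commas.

Removing teak splits the tree into components of sizes 7, 3, 2, 1, 1, 1; the largest is 7 ≤ ⌊16/2⌋ = 8.
No neighbour of teak does as well, so teak is the unique centroid.

teak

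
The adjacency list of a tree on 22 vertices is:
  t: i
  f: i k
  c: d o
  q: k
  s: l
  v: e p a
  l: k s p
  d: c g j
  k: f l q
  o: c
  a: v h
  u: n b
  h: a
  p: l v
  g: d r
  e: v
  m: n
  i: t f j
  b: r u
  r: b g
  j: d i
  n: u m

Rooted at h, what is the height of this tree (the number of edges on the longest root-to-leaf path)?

15

The longest root-to-leaf path is h-a-v-p-l-k-f-i-j-d-g-r-b-u-n-m (15 edges).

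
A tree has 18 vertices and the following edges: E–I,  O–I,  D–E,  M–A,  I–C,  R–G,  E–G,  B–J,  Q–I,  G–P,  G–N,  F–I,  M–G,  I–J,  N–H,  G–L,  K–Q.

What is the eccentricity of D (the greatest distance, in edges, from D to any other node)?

A farthest node from D is B (K, H, A also at distance 4).
The path D–E–I–J–B has 4 edges.

4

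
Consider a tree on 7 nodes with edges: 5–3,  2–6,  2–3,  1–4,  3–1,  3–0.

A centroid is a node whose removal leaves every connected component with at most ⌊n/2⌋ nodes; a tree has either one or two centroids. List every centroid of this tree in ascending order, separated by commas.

3

If 3 is removed the pieces have sizes 2, 2, 1, 1, all ≤ ⌊7/2⌋ = 3.
Every other node leaves some component of size > 3, so the centroid is unique.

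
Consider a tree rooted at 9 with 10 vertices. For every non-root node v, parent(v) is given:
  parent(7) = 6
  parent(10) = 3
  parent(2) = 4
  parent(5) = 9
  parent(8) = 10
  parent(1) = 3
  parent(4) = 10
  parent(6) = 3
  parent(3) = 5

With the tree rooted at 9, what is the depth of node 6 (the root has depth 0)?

9 – 5 – 3 – 6 — 3 edges.

3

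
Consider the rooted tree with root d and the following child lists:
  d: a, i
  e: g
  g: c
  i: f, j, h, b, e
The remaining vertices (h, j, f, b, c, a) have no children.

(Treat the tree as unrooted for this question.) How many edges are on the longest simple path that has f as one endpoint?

4

Distances from f peak at 4, attained at c.
f–i–e–g–c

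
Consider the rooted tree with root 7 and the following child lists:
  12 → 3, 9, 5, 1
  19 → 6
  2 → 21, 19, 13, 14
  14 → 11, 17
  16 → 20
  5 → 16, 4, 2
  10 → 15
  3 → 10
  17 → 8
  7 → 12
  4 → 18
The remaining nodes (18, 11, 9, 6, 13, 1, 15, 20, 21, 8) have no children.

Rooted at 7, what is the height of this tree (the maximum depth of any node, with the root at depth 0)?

6

8 sits deepest: 7–12–5–2–14–17–8 — 6 edges from the root.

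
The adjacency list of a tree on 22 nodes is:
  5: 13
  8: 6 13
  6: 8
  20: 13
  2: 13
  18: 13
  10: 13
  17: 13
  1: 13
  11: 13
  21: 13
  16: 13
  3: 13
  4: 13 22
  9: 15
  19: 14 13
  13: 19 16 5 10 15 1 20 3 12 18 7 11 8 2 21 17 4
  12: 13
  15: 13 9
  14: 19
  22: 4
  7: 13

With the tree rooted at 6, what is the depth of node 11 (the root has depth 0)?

6 – 8 – 13 – 11 — 3 edges.

3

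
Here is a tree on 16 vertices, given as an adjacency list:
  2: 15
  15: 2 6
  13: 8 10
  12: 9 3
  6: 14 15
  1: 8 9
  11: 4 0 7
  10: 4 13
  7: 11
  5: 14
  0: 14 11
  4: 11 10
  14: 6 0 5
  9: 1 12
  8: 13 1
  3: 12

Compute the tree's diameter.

13

A longest path is 3-12-9-1-8-13-10-4-11-0-14-6-15-2, with 13 edges.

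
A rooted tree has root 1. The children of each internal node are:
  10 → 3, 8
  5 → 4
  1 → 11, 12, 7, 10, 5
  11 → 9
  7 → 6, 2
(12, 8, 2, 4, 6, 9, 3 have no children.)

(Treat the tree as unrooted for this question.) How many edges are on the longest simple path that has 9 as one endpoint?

4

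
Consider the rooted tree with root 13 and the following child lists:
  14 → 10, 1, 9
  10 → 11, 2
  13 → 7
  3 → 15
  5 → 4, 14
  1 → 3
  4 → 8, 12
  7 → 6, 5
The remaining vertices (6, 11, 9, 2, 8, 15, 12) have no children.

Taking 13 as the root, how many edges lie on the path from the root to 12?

4

Climbing from 12 to the root: 12 – 4 – 5 – 7 – 13. That's 4 steps.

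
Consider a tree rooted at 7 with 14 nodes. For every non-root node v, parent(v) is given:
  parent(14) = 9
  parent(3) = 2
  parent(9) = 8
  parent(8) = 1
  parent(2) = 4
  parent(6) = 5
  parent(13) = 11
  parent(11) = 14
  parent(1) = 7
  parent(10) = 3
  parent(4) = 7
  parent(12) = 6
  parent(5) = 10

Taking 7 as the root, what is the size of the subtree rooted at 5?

3

Descendants of 5 (including itself): 5, 6, 12. That's 3.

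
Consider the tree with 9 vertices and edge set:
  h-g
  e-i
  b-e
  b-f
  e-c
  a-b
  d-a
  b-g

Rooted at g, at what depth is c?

g–b–e–c — 3 edges.

3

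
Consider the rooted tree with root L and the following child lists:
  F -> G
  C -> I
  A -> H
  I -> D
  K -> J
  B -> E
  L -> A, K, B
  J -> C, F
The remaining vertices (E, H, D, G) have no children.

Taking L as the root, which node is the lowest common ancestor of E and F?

L

Path E→root: E B L; path F→root: F J K L.
First common node: L.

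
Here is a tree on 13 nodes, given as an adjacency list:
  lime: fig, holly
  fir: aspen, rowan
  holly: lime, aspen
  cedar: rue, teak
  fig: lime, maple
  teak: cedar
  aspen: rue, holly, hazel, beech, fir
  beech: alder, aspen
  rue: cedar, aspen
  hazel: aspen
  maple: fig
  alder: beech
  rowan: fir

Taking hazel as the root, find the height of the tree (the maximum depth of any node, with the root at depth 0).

5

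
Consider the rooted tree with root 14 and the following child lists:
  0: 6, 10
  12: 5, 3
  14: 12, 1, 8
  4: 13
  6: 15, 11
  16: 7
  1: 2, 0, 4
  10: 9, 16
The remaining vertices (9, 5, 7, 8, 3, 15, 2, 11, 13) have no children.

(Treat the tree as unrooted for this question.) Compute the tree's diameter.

7

Starting from 5, a farthest node is 7 at distance 7.
One longest path: 5 – 12 – 14 – 1 – 0 – 10 – 16 – 7.
So the diameter is 7.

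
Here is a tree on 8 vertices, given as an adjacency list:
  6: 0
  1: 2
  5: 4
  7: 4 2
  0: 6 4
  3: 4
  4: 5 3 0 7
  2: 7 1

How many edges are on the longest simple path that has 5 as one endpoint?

4

The node farthest from 5 is 1, via 5-4-7-2-1 — 4 edges.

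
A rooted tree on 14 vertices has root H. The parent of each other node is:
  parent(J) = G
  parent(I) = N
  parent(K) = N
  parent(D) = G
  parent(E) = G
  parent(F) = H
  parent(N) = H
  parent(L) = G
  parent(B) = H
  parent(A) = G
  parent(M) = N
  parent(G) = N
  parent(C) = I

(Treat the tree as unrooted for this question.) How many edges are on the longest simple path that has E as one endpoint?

4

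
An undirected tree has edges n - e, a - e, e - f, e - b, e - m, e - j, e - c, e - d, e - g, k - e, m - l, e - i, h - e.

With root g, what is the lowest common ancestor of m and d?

Ancestors of m (toward the root): m, e, g.
Ancestors of d: d, e, g.
The deepest node appearing in both lists is e.

e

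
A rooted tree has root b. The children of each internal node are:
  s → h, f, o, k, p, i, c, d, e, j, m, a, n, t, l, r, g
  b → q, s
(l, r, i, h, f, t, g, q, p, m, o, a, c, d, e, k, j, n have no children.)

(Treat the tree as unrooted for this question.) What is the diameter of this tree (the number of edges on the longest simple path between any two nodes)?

BFS from q reaches j last, at distance 3; BFS from j confirms no node is farther.
Path: q - b - s - j.

3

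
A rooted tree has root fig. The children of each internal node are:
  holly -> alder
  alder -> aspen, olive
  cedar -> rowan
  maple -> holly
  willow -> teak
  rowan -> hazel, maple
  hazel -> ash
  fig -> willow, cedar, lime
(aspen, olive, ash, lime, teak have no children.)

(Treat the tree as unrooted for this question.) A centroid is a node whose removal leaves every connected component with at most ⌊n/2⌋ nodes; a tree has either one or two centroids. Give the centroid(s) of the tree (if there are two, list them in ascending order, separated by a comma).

rowan

Removing rowan splits the tree into components of sizes 5, 5, 2; the largest is 5 ≤ ⌊13/2⌋ = 6.
Every other node leaves some component of size > 6, so the centroid is unique.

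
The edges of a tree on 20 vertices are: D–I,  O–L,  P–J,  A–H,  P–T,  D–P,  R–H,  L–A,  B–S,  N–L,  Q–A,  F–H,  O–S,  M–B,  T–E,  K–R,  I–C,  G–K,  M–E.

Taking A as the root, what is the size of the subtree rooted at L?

L's subtree: {L, N, O, S, B, M, E, T, P, J, D, I, C}, size 13.

13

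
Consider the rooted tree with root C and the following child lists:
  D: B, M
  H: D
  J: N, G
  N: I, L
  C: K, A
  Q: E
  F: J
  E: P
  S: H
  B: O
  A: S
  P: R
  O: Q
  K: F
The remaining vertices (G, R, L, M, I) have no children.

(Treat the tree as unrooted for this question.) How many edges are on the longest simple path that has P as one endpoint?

14

Distances from P peak at 14, attained at L (I also at distance 14).
P–E–Q–O–B–D–H–S–A–C–K–F–J–N–L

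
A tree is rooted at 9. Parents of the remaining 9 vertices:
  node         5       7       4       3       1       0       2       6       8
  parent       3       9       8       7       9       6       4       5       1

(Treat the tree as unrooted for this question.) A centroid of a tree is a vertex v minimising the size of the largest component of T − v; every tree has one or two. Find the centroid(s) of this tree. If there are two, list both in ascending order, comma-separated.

7, 9

If 9 is removed the pieces have sizes 5, 4, all ≤ ⌊10/2⌋ = 5.
Its neighbour 7 also leaves a largest component of size 5, so both are centroids.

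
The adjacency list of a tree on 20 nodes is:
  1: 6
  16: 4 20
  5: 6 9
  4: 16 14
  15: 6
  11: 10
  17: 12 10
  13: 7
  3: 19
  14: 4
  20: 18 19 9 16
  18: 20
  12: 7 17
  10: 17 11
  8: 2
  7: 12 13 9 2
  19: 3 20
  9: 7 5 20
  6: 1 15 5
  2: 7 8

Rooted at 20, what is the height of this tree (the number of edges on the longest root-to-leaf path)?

6

A deepest node is 11, reached by 20 – 9 – 7 – 12 – 17 – 10 – 11.
That path has 6 edges, so the height is 6.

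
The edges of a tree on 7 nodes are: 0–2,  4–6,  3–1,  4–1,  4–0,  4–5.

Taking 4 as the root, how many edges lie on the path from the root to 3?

2

Climbing from 3 to the root: 3 → 1 → 4. That's 2 steps.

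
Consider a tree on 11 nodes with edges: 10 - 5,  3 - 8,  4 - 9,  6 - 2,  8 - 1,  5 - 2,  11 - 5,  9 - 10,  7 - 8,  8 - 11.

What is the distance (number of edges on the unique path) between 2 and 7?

4

The path is 2 – 5 – 11 – 8 – 7, which has 4 edges.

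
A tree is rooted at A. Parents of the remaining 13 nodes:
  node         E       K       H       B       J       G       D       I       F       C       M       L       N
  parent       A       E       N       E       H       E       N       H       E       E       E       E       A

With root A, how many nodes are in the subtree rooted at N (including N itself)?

The subtree rooted at N contains: N, H, D, I, J — 5 nodes.

5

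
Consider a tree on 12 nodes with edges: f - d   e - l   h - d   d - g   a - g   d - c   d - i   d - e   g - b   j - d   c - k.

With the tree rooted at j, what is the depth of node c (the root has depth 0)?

2

Path from j to c: j–d–c, which has 2 edges.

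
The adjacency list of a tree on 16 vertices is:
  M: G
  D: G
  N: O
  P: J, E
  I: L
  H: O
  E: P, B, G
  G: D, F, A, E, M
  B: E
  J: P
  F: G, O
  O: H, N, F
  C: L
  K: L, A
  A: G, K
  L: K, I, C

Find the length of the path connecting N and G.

3

Walking from N: N – O – F – G. Length 3.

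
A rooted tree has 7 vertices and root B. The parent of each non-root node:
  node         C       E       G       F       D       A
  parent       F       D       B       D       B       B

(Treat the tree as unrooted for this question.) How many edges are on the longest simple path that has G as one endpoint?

4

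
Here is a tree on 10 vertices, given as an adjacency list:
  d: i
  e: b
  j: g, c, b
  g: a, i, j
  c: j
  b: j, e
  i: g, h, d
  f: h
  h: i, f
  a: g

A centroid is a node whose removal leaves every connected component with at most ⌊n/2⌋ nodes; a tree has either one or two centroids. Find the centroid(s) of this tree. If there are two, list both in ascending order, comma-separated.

g

Removing g splits the tree into components of sizes 4, 4, 1; the largest is 4 ≤ ⌊10/2⌋ = 5.
No neighbour of g does as well, so g is the unique centroid.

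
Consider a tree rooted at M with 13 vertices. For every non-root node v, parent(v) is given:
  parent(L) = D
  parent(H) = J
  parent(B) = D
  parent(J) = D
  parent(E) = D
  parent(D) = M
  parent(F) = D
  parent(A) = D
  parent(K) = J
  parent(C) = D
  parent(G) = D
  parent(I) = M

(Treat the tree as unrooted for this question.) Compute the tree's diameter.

4

Starting from K, a farthest node is I at distance 4.
One longest path: K-J-D-M-I.
So the diameter is 4.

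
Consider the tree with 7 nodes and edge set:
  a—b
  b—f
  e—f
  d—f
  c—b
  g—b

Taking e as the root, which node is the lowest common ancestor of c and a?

c's ancestor chain is c, b, f, e and a's is a, b, f, e; they first meet at b.

b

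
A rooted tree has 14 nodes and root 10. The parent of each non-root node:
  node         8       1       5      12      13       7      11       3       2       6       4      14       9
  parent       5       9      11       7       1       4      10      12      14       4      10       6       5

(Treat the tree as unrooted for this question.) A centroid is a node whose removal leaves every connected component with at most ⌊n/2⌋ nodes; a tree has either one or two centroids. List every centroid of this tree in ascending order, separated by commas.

If 4 is removed the pieces have sizes 7, 3, 3, all ≤ ⌊14/2⌋ = 7.
10 is adjacent to 4 and is also a centroid (the largest component after removing it is likewise 7).

4, 10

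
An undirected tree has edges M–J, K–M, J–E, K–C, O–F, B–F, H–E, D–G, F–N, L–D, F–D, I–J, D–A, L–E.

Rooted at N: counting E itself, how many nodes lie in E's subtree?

Descendants of E (including itself): E, J, H, I, M, K, C. That's 7.

7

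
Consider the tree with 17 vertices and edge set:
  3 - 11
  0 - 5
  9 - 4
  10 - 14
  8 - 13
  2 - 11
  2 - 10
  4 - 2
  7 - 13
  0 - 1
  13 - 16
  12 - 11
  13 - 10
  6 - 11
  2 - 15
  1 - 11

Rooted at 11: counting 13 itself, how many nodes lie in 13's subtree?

4

13's subtree: {13, 16, 8, 7}, size 4.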